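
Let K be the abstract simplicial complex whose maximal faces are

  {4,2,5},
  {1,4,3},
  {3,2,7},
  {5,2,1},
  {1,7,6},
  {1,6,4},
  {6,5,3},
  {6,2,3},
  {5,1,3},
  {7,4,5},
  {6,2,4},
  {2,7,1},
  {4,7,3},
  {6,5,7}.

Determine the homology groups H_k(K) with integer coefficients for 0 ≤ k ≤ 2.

We work with the vertex ordering 1 < 2 < 3 < 4 < 5 < 6 < 7. The simplices of K, each written with vertices in increasing order, are:

  0-simplices (7): [1], [2], [3], [4], [5], [6], [7]
  1-simplices (21): [1,2], [1,3], [1,4], [1,5], [1,6], [1,7], [2,3], [2,4], [2,5], [2,6], [2,7], [3,4], [3,5], [3,6], [3,7], [4,5], [4,6], [4,7], [5,6], [5,7], [6,7]
  2-simplices (14): [1,2,5], [1,2,7], [1,3,4], [1,3,5], [1,4,6], [1,6,7], [2,3,6], [2,3,7], [2,4,5], [2,4,6], [3,4,7], [3,5,6], [4,5,7], [5,6,7]

so the chain groups are C_0 ≅ Z^7, C_1 ≅ Z^21, C_2 ≅ Z^14.

Boundary ∂_1: C_1 → C_0 sends each edge [p,q] (with p < q) to q − p.
As a 7×21 matrix over Z this has rank 6, with invariant factors (1,1,1,1,1,1).

The boundary map ∂_2: C_2 → C_1 acts by ∂[p,q,r] = [q,r] − [p,r] + [p,q]. For instance
  ∂[1,2,5] = [2,5] − [1,5] + [1,2],
  ∂[3,5,6] = [5,6] − [3,6] + [3,5].
The resulting 21×14 matrix has rank 13, and its Smith normal form has invariant factors (1,1,1,1,1,1,1,1,1,1,1,1,1).

Computing H_k = (kernel of ∂_k) / (image of ∂_{k+1}):

  H_0: rank C_0 − rank ∂_1 = 7 − 6 = 1, and the invariant factors of ∂_1 are all 1, so H_0 ≅ Z.
  H_1: rank ker ∂_1 − rank ∂_2 = (21 − 6) − 13 = 2, and the invariant factors of ∂_2 are all 1, so H_1 ≅ Z^2.
  H_2: rank ker ∂_2 − rank ∂_3 = (14 − 13) − 0 = 1, and there is no ∂_3, so H_2 ≅ Z.

As a check, the Euler characteristic is 7 − 21 + 14 = 0, which agrees with 1 − 2 + 1 = 0.

H_0 = Z,  H_1 = Z^2,  H_2 = Z.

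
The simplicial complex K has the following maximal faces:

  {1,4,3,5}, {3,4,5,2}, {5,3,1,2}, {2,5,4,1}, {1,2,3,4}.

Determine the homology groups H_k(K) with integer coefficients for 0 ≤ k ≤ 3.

Order the vertices as 1 < 2 < 3 < 4 < 5. Listing each simplex with vertices in this order, K has dimension 3 with simplices:

  0-simplices (5): [1], [2], [3], [4], [5]
  1-simplices (10): [1,2], [1,3], [1,4], [1,5], [2,3], [2,4], [2,5], [3,4], [3,5], [4,5]
  2-simplices (10): [1,2,3], [1,2,4], [1,2,5], [1,3,4], [1,3,5], [1,4,5], [2,3,4], [2,3,5], [2,4,5], [3,4,5]
  3-simplices (5): [1,2,3,4], [1,2,3,5], [1,2,4,5], [1,3,4,5], [2,3,4,5]

so the chain groups are C_0 ≅ Z^5, C_1 ≅ Z^10, C_2 ≅ Z^10, C_3 ≅ Z^5.

Boundary ∂_1: C_1 → C_0 sends each edge [p,q] (with p < q) to q − p. For instance
  ∂[3,4] = [4] − [3].
The resulting 5×10 matrix has rank 4, and its Smith normal form has invariant factors (1,1,1,1).

The boundary map ∂_2: C_2 → C_1 maps a triangle to the signed sum of its edges. For instance
  ∂[1,3,4] = [3,4] − [1,4] + [1,3],
  ∂[1,2,5] = [2,5] − [1,5] + [1,2].
This gives a 10×10 integer matrix of rank 6; reducing to Smith normal form yields diagonal entries (1,1,1,1,1,1).

∂_3: C_3 → C_2 sends each 3-simplex σ to the alternating sum Σ_i (−1)^i (σ with its i-th vertex removed). For instance
  ∂[1,2,3,4] = [2,3,4] − [1,3,4] + [1,2,4] − [1,2,3],
  ∂[1,2,4,5] = [2,4,5] − [1,4,5] + [1,2,5] − [1,2,4].
The 10×5 boundary matrix has rank 4 and Smith normal form diag(1,1,1,1).

From H_k ≅ ker(∂_k) / im(∂_{k+1}) we obtain:

  H_0: rank C_0 − rank ∂_1 = 5 − 4 = 1, and the invariant factors of ∂_1 are all 1, so H_0 = Z.
  H_1: rank ker ∂_1 − rank ∂_2 = (10 − 4) − 6 = 0, and the invariant factors of ∂_2 are all 1, so H_1 = 0.
  H_2: rank ker ∂_2 − rank ∂_3 = (10 − 6) − 4 = 0, and the invariant factors of ∂_3 are all 1, so H_2 = 0.
  H_3: rank ker ∂_3 − rank ∂_4 = (5 − 4) − 0 = 1, and there is no ∂_4, so H_3 = Z.

As a check, the Euler characteristic is 5 − 10 + 10 − 5 = 0, which agrees with 1 − 0 + 0 − 1 = 0.

H_0 ≅ Z,  H_1 = 0,  H_2 = 0,  H_3 ≅ Z.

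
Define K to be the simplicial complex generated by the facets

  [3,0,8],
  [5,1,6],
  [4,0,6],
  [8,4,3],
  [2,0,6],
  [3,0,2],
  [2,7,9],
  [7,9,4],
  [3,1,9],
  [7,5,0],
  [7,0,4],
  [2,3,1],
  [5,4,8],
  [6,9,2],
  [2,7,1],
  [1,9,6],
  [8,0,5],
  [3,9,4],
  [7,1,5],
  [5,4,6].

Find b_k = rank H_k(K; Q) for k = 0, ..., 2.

Fix the vertex order 0 < 1 < 2 < 3 < 4 < 5 < 6 < 7 < 8 < 9 and write every simplex with vertices in increasing order. Then dim K = 2 and the simplices of K are:

  0-simplices (10): [0], [1], [2], [3], [4], [5], [6], [7], [8], [9]
  1-simplices (30): (30 of them)
  2-simplices (20): (20 of them)

so the chain groups are C_0 ≅ Z^10, C_1 ≅ Z^30, C_2 ≅ Z^20.

Boundary ∂_1: C_1 → C_0 is given by ∂[p,q] = [q] − [p].
This gives a 10×30 integer matrix of rank 9; reducing to Smith normal form yields diagonal entries (1,1,1,1,1,1,1,1,1).

The boundary map ∂_2: C_2 → C_1 sends each 2-simplex [p,q,r] to [q,r] − [p,r] + [p,q]. For instance
  ∂[3,4,9] = [4,9] − [3,9] + [3,4],
  ∂[0,5,7] = [5,7] − [0,7] + [0,5].
The resulting 30×20 matrix has rank 20, and its Smith normal form has invariant factors (1,1,1,1,1,1,1,1,1,1,1,1,1,1,1,1,1,1,1,2).

Computing H_k = (kernel of ∂_k) / (image of ∂_{k+1}):

  H_0: rank C_0 − rank ∂_1 = 10 − 9 = 1, and the invariant factors of ∂_1 are all 1, so H_0 = Z.
  H_1: rank ker ∂_1 − rank ∂_2 = (30 − 9) − 20 = 1, and ∂_2 has invariant factor 2 > 1, so H_1 = Z ⊕ Z/2Z.
  H_2: rank ker ∂_2 − rank ∂_3 = (20 − 20) − 0 = 0, and there is no ∂_3, so H_2 = 0.

Hence the Betti numbers are b_0 = 1, b_1 = 1, b_2 = 0.

b_0 = 1, b_1 = 1, b_2 = 0.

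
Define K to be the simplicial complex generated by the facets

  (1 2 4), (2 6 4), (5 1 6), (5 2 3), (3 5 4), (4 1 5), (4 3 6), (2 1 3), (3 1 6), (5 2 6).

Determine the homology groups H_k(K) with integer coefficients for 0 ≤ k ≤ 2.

K has 6 vertices, 15 edges, 10 triangles.
rank ∂_0 = 0, rank ∂_1 = 5 ⇒ b_0 = 6 − 0 − 5 = 1; all invariant factors of ∂_1 are 1 so no torsion. So H_0 = Z.
rank ∂_1 = 5, rank ∂_2 = 10 ⇒ b_1 = 15 − 5 − 10 = 0; ∂_2 has invariant factor(s) [2] giving torsion. So H_1 = Z/2Z.
rank ∂_2 = 10, rank ∂_3 = 0 ⇒ b_2 = 10 − 10 − 0 = 0. So H_2 = 0.

H_0 = Z,  H_1 = Z/2Z,  H_2 = 0.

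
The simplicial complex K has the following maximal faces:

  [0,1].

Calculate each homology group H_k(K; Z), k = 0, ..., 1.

H_0 = Z,  H_1 = 0.

Order the vertices as 0 < 1. Listing each simplex with vertices in this order, K has dimension 1 with simplices:

  0-simplices (2): [0], [1]
  1-simplices (1): [0,1]

giving chain groups C_0 ≅ Z^2, C_1 ≅ Z^1.

The boundary map ∂_1: C_1 → C_0 maps an edge to its endpoints' difference, ∂[p,q] = q − p. For instance
  ∂[0,1] = [1] − [0].
The 2×1 boundary matrix has rank 1 and Smith normal form diag(1).

Computing H_k = (kernel of ∂_k) / (image of ∂_{k+1}):

  H_0: rank C_0 − rank ∂_1 = 2 − 1 = 1, and the invariant factors of ∂_1 are all 1, so H_0 ≅ Z.
  H_1: rank ker ∂_1 − rank ∂_2 = (1 − 1) − 0 = 0, and there is no ∂_2, so H_1 ≅ 0.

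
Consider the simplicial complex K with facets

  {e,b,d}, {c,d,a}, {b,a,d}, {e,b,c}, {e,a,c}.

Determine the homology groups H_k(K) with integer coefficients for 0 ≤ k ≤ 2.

H_0 = Z,  H_1 = Z,  H_2 = 0.

K has 5 vertices, 10 edges, 5 triangles.
rank ∂_0 = 0, rank ∂_1 = 4 ⇒ b_0 = 5 − 0 − 4 = 1; all invariant factors of ∂_1 are 1 so no torsion. So H_0 = Z.
rank ∂_1 = 4, rank ∂_2 = 5 ⇒ b_1 = 10 − 4 − 5 = 1; all invariant factors of ∂_2 are 1 so no torsion. So H_1 = Z.
rank ∂_2 = 5, rank ∂_3 = 0 ⇒ b_2 = 5 − 5 − 0 = 0. So H_2 = 0.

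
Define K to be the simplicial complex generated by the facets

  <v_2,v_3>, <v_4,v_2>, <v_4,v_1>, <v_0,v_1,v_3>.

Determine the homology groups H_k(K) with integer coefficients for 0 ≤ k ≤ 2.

Order the vertices as v_0 < v_1 < v_2 < v_3 < v_4. Listing each simplex with vertices in this order, K has dimension 2 with simplices:

  0-simplices (5): [v_0], [v_1], [v_2], [v_3], [v_4]
  1-simplices (6): [v_0,v_1], [v_0,v_3], [v_1,v_3], [v_1,v_4], [v_2,v_3], [v_2,v_4]
  2-simplices (1): [v_0,v_1,v_3]

giving chain groups C_0 ≅ Z^5, C_1 ≅ Z^6, C_2 ≅ Z^1.

∂_1: C_1 → C_0 maps an edge to its endpoints' difference, ∂[p,q] = q − p. For instance
  ∂[v_1,v_3] = [v_3] − [v_1].
The resulting 5×6 matrix has rank 4, and its Smith normal form has invariant factors (1,1,1,1).

Boundary ∂_2: C_2 → C_1 maps a triangle to the signed sum of its edges. For instance
  ∂[v_0,v_1,v_3] = [v_1,v_3] − [v_0,v_3] + [v_0,v_1].
The resulting 6×1 matrix has rank 1, and its Smith normal form has invariant factors (1).

Now H_k = ker ∂_k / im ∂_{k+1}, so:

  H_0: rank C_0 − rank ∂_1 = 5 − 4 = 1, and the invariant factors of ∂_1 are all 1, so H_0 = Z.
  H_1: rank ker ∂_1 − rank ∂_2 = (6 − 4) − 1 = 1, and the invariant factors of ∂_2 are all 1, so H_1 = Z.
  H_2: rank ker ∂_2 − rank ∂_3 = (1 − 1) − 0 = 0, and there is no ∂_3, so H_2 = 0.

H_0 = Z,  H_1 = Z,  H_2 = 0.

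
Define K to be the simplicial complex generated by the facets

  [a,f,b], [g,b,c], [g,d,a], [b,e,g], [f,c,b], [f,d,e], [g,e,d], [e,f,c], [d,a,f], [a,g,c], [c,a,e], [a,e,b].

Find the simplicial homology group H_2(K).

Take the total order a < b < c < d < e < f < g on the vertex set. Then K (dimension 2) consists of the simplices:

  0-simplices (7): a, b, c, d, e, f, g
  1-simplices (18): ab, ac, ad, ae, af, ag, bc, be, bf, bg, ce, cf, cg, de, df, dg, ef, eg
  2-simplices (12): abe, abf, ace, acg, adf, adg, bcf, bcg, beg, cef, def, deg

giving chain groups C_0 ≅ Z^7, C_1 ≅ Z^18, C_2 ≅ Z^12.

Boundary ∂_1: C_1 → C_0 maps an edge to its endpoints' difference, ∂[p,q] = q − p. For instance
  ∂be = e − b.
The 7×18 boundary matrix has rank 6 and Smith normal form diag(1,1,1,1,1,1).

The boundary map ∂_2: C_2 → C_1 maps a triangle to the signed sum of its edges. For instance
  ∂adf = df − af + ad,
  ∂bcg = cg − bg + bc.
The resulting 18×12 matrix has rank 12, and its Smith normal form has invariant factors (1,1,1,1,1,1,1,1,1,1,1,2).

Reading off H_k = ker ∂_k / im ∂_{k+1}:

  H_2: rank ker ∂_2 − rank ∂_3 = (12 − 12) − 0 = 0, and there is no ∂_3, so H_2 = 0.

H_2 = 0.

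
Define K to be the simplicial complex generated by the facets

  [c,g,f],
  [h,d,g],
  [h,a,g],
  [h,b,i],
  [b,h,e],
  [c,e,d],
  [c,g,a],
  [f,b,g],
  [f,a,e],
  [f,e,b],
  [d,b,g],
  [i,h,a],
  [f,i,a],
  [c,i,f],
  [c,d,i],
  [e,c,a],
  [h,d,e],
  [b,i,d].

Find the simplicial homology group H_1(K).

H_1 ≅ Z ⊕ Z/2Z.

Order the vertices as a < b < c < d < e < f < g < h < i. Listing each simplex with vertices in this order, K has dimension 2 with simplices:

  0-simplices (9): a, b, c, d, e, f, g, h, i
  1-simplices (27): ac, ae, af, ag, ah, ai, bd, be, bf, bg, bh, bi, cd, ce, cf, cg, ci, de, dg, dh, di, ef, eh, fg, fi, gh, hi
  2-simplices (18): ace, acg, aef, afi, agh, ahi, bdg, bdi, bef, beh, bfg, bhi, cde, cdi, cfg, cfi, deh, dgh

giving chain groups C_0 ≅ Z^9, C_1 ≅ Z^27, C_2 ≅ Z^18.

Boundary ∂_1: C_1 → C_0 is given by ∂[p,q] = [q] − [p]. For instance
  ∂dh = h − d.
The 9×27 boundary matrix has rank 8 and Smith normal form diag(1,1,1,1,1,1,1,1).

∂_2: C_2 → C_1 acts by ∂[p,q,r] = [q,r] − [p,r] + [p,q]. For instance
  ∂ace = ce − ae + ac,
  ∂cde = de − ce + cd.
As a 27×18 matrix over Z this has rank 18, with invariant factors (1,1,1,1,1,1,1,1,1,1,1,1,1,1,1,1,1,2).

From H_k ≅ ker(∂_k) / im(∂_{k+1}) we obtain:

  H_1: rank ker ∂_1 − rank ∂_2 = (27 − 8) − 18 = 1, and ∂_2 has invariant factor 2 > 1, so H_1 ≅ Z ⊕ Z/2Z.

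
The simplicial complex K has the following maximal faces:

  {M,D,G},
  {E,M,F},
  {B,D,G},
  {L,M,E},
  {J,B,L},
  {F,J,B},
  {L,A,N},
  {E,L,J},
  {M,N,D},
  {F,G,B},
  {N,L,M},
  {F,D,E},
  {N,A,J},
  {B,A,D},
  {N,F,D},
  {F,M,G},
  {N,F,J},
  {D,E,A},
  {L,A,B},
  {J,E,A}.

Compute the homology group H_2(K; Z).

H_2 = 0.

Take the total order A < B < D < E < F < G < J < L < M < N on the vertex set. Then K (dimension 2) consists of the simplices:

  0-simplices (10): A, B, D, E, F, G, J, L, M, N
  1-simplices (30): AB, AD, AE, AJ, AL, AN, BD, BF, BG, BJ, BL, DE, DF, DG, DM, DN, EF, EJ, EL, EM, FG, FJ, FM, FN, GM, JL, JN, LM, LN, MN
  2-simplices (20): ABD, ABL, ADE, AEJ, AJN, ALN, BDG, BFG, BFJ, BJL, DEF, DFN, DGM, DMN, EFM, EJL, ELM, FGM, FJN, LMN

giving chain groups C_0 ≅ Z^10, C_1 ≅ Z^30, C_2 ≅ Z^20.

The boundary map ∂_1: C_1 → C_0 maps an edge to its endpoints' difference, ∂[p,q] = q − p.
As a 10×30 matrix over Z this has rank 9, with invariant factors (1,1,1,1,1,1,1,1,1).

Boundary ∂_2: C_2 → C_1 maps a triangle to the signed sum of its edges. For instance
  ∂ADE = DE − AE + AD,
  ∂ABL = BL − AL + AB.
This gives a 30×20 integer matrix of rank 20; reducing to Smith normal form yields diagonal entries (1,1,1,1,1,1,1,1,1,1,1,1,1,1,1,1,1,1,1,2).

Reading off H_k = ker ∂_k / im ∂_{k+1}:

  H_2: rank ker ∂_2 − rank ∂_3 = (20 − 20) − 0 = 0, and there is no ∂_3, so H_2 = 0.

(K is a triangulation of the Klein bottle.)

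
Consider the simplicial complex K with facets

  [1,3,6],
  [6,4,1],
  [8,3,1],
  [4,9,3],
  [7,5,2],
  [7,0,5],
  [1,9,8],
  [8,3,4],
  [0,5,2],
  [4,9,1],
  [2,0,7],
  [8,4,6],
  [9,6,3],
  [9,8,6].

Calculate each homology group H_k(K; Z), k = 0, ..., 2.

K has 10 vertices, 21 edges, 14 triangles.
rank ∂_0 = 0, rank ∂_1 = 8 ⇒ b_0 = 10 − 0 − 8 = 2; all invariant factors of ∂_1 are 1 so no torsion. So H_0 = Z^2.
rank ∂_1 = 8, rank ∂_2 = 13 ⇒ b_1 = 21 − 8 − 13 = 0; ∂_2 has invariant factor(s) [2] giving torsion. So H_1 = Z/2.
rank ∂_2 = 13, rank ∂_3 = 0 ⇒ b_2 = 14 − 13 − 0 = 1. So H_2 = Z.

H_0 ≅ Z^2,  H_1 ≅ Z/2,  H_2 ≅ Z.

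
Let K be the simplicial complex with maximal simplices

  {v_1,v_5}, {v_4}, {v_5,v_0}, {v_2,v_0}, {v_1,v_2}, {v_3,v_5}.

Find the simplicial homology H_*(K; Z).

H_0 ≅ Z^2,  H_1 ≅ Z.

Fix the vertex order v_0 < v_1 < v_2 < v_3 < v_4 < v_5 and write every simplex with vertices in increasing order. Then dim K = 1 and the simplices of K are:

  0-simplices (6): [v_0], [v_1], [v_2], [v_3], [v_4], [v_5]
  1-simplices (5): [v_0,v_2], [v_0,v_5], [v_1,v_2], [v_1,v_5], [v_3,v_5]

Hence C_0 ≅ Z^6, C_1 ≅ Z^5.

The boundary map ∂_1: C_1 → C_0 maps an edge to its endpoints' difference, ∂[p,q] = q − p.
The 6×5 boundary matrix has rank 4 and Smith normal form diag(1,1,1,1).

Now H_k = ker ∂_k / im ∂_{k+1}, so:

  H_0: rank C_0 − rank ∂_1 = 6 − 4 = 2, and the invariant factors of ∂_1 are all 1, so H_0 = Z^2.
  H_1: rank ker ∂_1 − rank ∂_2 = (5 − 4) − 0 = 1, and there is no ∂_2, so H_1 = Z.

As a check, the Euler characteristic is 6 − 5 = 1, which agrees with 2 − 1 = 1.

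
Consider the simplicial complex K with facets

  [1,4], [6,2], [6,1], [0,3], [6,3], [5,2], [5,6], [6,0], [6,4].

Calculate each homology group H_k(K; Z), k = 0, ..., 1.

We work with the vertex ordering 0 < 1 < 2 < 3 < 4 < 5 < 6. The simplices of K, each written with vertices in increasing order, are:

  0-simplices (7): [0], [1], [2], [3], [4], [5], [6]
  1-simplices (9): [0,3], [0,6], [1,4], [1,6], [2,5], [2,6], [3,6], [4,6], [5,6]

Hence C_0 ≅ Z^7, C_1 ≅ Z^9.

Boundary ∂_1: C_1 → C_0 is given by ∂[p,q] = [q] − [p]. For instance
  ∂[1,6] = [6] − [1].
As a 7×9 matrix over Z this has rank 6, with invariant factors (1,1,1,1,1,1).

Now H_k = ker ∂_k / im ∂_{k+1}, so:

  H_0: rank C_0 − rank ∂_1 = 7 − 6 = 1, and the invariant factors of ∂_1 are all 1, so H_0 = Z.
  H_1: rank ker ∂_1 − rank ∂_2 = (9 − 6) − 0 = 3, and there is no ∂_2, so H_1 = Z^3.

As a check, the Euler characteristic is 7 − 9 = -2, which agrees with 1 − 3 = -2.
(K is a triangulation of a wedge of 3 circles.)

H_0 ≅ Z,  H_1 ≅ Z^3.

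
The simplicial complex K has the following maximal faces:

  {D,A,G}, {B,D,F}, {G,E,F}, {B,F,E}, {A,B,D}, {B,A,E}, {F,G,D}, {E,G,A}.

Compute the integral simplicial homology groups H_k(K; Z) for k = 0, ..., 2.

H_0 = Z,  H_1 = 0,  H_2 = Z.

Fix the vertex order A < B < D < E < F < G and write every simplex with vertices in increasing order. Then dim K = 2 and the simplices of K are:

  0-simplices (6): A, B, D, E, F, G
  1-simplices (12): AB, AD, AE, AG, BD, BE, BF, DF, DG, EF, EG, FG
  2-simplices (8): ABD, ABE, ADG, AEG, BDF, BEF, DFG, EFG

so the chain groups are C_0 ≅ Z^6, C_1 ≅ Z^12, C_2 ≅ Z^8.

Boundary ∂_1: C_1 → C_0 is given by ∂[p,q] = [q] − [p]. For instance
  ∂BD = D − B.
This gives a 6×12 integer matrix of rank 5; reducing to Smith normal form yields diagonal entries (1,1,1,1,1).

Boundary ∂_2: C_2 → C_1 sends each 2-simplex [p,q,r] to [q,r] − [p,r] + [p,q]. For instance
  ∂ABD = BD − AD + AB,
  ∂ADG = DG − AG + AD.
As a 12×8 matrix over Z this has rank 7, with invariant factors (1,1,1,1,1,1,1).

Now H_k = ker ∂_k / im ∂_{k+1}, so:

  H_0: rank C_0 − rank ∂_1 = 6 − 5 = 1, and the invariant factors of ∂_1 are all 1, so H_0 ≅ Z.
  H_1: rank ker ∂_1 − rank ∂_2 = (12 − 5) − 7 = 0, and the invariant factors of ∂_2 are all 1, so H_1 ≅ 0.
  H_2: rank ker ∂_2 − rank ∂_3 = (8 − 7) − 0 = 1, and there is no ∂_3, so H_2 ≅ Z.

As a check, the Euler characteristic is 6 − 12 + 8 = 2, which agrees with 1 − 0 + 1 = 2.
(K is a triangulation of the 2-sphere S^2.)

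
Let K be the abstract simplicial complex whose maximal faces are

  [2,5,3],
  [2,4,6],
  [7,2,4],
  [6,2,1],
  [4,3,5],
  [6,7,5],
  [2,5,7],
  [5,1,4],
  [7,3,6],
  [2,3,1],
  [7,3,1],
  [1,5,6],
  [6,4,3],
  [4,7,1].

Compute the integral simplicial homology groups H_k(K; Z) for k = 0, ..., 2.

Fix the vertex order 1 < 2 < 3 < 4 < 5 < 6 < 7 and write every simplex with vertices in increasing order. Then dim K = 2 and the simplices of K are:

  0-simplices (7): [1], [2], [3], [4], [5], [6], [7]
  1-simplices (21): [1,2], [1,3], [1,4], [1,5], [1,6], [1,7], [2,3], [2,4], [2,5], [2,6], [2,7], [3,4], [3,5], [3,6], [3,7], [4,5], [4,6], [4,7], [5,6], [5,7], [6,7]
  2-simplices (14): [1,2,3], [1,2,6], [1,3,7], [1,4,5], [1,4,7], [1,5,6], [2,3,5], [2,4,6], [2,4,7], [2,5,7], [3,4,5], [3,4,6], [3,6,7], [5,6,7]

Hence C_0 ≅ Z^7, C_1 ≅ Z^21, C_2 ≅ Z^14.

The boundary map ∂_1: C_1 → C_0 maps an edge to its endpoints' difference, ∂[p,q] = q − p.
This gives a 7×21 integer matrix of rank 6; reducing to Smith normal form yields diagonal entries (1,1,1,1,1,1).

∂_2: C_2 → C_1 maps a triangle to the signed sum of its edges. For instance
  ∂[2,4,6] = [4,6] − [2,6] + [2,4],
  ∂[3,6,7] = [6,7] − [3,7] + [3,6].
As a 21×14 matrix over Z this has rank 13, with invariant factors (1,1,1,1,1,1,1,1,1,1,1,1,1).

Computing H_k = (kernel of ∂_k) / (image of ∂_{k+1}):

  H_0: rank C_0 − rank ∂_1 = 7 − 6 = 1, and the invariant factors of ∂_1 are all 1, so H_0 ≅ Z.
  H_1: rank ker ∂_1 − rank ∂_2 = (21 − 6) − 13 = 2, and the invariant factors of ∂_2 are all 1, so H_1 ≅ Z^2.
  H_2: rank ker ∂_2 − rank ∂_3 = (14 − 13) − 0 = 1, and there is no ∂_3, so H_2 ≅ Z.

H_0 ≅ Z,  H_1 ≅ Z^2,  H_2 ≅ Z.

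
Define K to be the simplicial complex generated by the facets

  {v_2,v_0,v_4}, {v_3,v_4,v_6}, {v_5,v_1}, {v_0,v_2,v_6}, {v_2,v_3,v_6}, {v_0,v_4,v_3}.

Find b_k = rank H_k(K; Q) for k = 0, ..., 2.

b_0 = 2, b_1 = 1, b_2 = 0.

Fix the vertex order v_0 < v_1 < v_2 < v_3 < v_4 < v_5 < v_6 and write every simplex with vertices in increasing order. Then dim K = 2 and the simplices of K are:

  0-simplices (7): [v_0], [v_1], [v_2], [v_3], [v_4], [v_5], [v_6]
  1-simplices (11): [v_0,v_2], [v_0,v_3], [v_0,v_4], [v_0,v_6], [v_1,v_5], [v_2,v_3], [v_2,v_4], [v_2,v_6], [v_3,v_4], [v_3,v_6], [v_4,v_6]
  2-simplices (5): [v_0,v_2,v_4], [v_0,v_2,v_6], [v_0,v_3,v_4], [v_2,v_3,v_6], [v_3,v_4,v_6]

Hence C_0 ≅ Z^7, C_1 ≅ Z^11, C_2 ≅ Z^5.

The boundary map ∂_1: C_1 → C_0 maps an edge to its endpoints' difference, ∂[p,q] = q − p.
This gives a 7×11 integer matrix of rank 5; reducing to Smith normal form yields diagonal entries (1,1,1,1,1).

∂_2: C_2 → C_1 sends each 2-simplex [p,q,r] to [q,r] − [p,r] + [p,q]. For instance
  ∂[v_0,v_2,v_6] = [v_2,v_6] − [v_0,v_6] + [v_0,v_2],
  ∂[v_0,v_2,v_4] = [v_2,v_4] − [v_0,v_4] + [v_0,v_2].
As a 11×5 matrix over Z this has rank 5, with invariant factors (1,1,1,1,1).

Now H_k = ker ∂_k / im ∂_{k+1}, so:

  H_0: rank C_0 − rank ∂_1 = 7 − 5 = 2, and the invariant factors of ∂_1 are all 1, so H_0 = Z^2.
  H_1: rank ker ∂_1 − rank ∂_2 = (11 − 5) − 5 = 1, and the invariant factors of ∂_2 are all 1, so H_1 = Z.
  H_2: rank ker ∂_2 − rank ∂_3 = (5 − 5) − 0 = 0, and there is no ∂_3, so H_2 = 0.

(K is a triangulation of the disjoint union of the Möbius band and the 1-simplex.)

Hence the Betti numbers are b_0 = 2, b_1 = 1, b_2 = 0.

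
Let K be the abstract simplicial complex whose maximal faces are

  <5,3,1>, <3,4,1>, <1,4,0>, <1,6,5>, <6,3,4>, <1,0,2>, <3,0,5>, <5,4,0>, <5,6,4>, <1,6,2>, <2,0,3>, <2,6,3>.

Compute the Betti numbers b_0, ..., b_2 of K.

b_0 = 1, b_1 = 0, b_2 = 0.

Fix the vertex order 0 < 1 < 2 < 3 < 4 < 5 < 6 and write every simplex with vertices in increasing order. Then dim K = 2 and the simplices of K are:

  0-simplices (7): [0], [1], [2], [3], [4], [5], [6]
  1-simplices (18): [0,1], [0,2], [0,3], [0,4], [0,5], [1,2], [1,3], [1,4], [1,5], [1,6], [2,3], [2,6], [3,4], [3,5], [3,6], [4,5], [4,6], [5,6]
  2-simplices (12): [0,1,2], [0,1,4], [0,2,3], [0,3,5], [0,4,5], [1,2,6], [1,3,4], [1,3,5], [1,5,6], [2,3,6], [3,4,6], [4,5,6]

giving chain groups C_0 ≅ Z^7, C_1 ≅ Z^18, C_2 ≅ Z^12.

∂_1: C_1 → C_0 sends each edge [p,q] (with p < q) to q − p. For instance
  ∂[0,1] = [1] − [0].
The 7×18 boundary matrix has rank 6 and Smith normal form diag(1,1,1,1,1,1).

Boundary ∂_2: C_2 → C_1 maps a triangle to the signed sum of its edges. For instance
  ∂[0,1,4] = [1,4] − [0,4] + [0,1],
  ∂[4,5,6] = [5,6] − [4,6] + [4,5].
As a 18×12 matrix over Z this has rank 12, with invariant factors (1,1,1,1,1,1,1,1,1,1,1,2).

Reading off H_k = ker ∂_k / im ∂_{k+1}:

  H_0: rank C_0 − rank ∂_1 = 7 − 6 = 1, and the invariant factors of ∂_1 are all 1, so H_0 = Z.
  H_1: rank ker ∂_1 − rank ∂_2 = (18 − 6) − 12 = 0, and ∂_2 has invariant factor 2 > 1, so H_1 = Z/2Z.
  H_2: rank ker ∂_2 − rank ∂_3 = (12 − 12) − 0 = 0, and there is no ∂_3, so H_2 = 0.

As a check, the Euler characteristic is 7 − 18 + 12 = 1, which agrees with 1 − 0 + 0 = 1.
(K is a triangulation of the real projective plane RP^2.)

Hence the Betti numbers are b_0 = 1, b_1 = 0, b_2 = 0.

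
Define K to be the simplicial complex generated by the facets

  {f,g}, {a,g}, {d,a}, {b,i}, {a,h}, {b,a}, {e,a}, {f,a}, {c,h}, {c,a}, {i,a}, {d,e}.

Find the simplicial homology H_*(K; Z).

H_0 ≅ Z,  H_1 ≅ Z^4.

K has 9 vertices, 12 edges.
rank ∂_0 = 0, rank ∂_1 = 8 ⇒ b_0 = 9 − 0 − 8 = 1; all invariant factors of ∂_1 are 1 so no torsion. So H_0 ≅ Z.
rank ∂_1 = 8, rank ∂_2 = 0 ⇒ b_1 = 12 − 8 − 0 = 4. So H_1 ≅ Z^4.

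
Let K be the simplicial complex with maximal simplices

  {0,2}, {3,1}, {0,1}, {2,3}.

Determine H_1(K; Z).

H_1 = Z.

K has 4 vertices, 4 edges.
rank ∂_1 = 3, rank ∂_2 = 0 ⇒ b_1 = 4 − 3 − 0 = 1. So H_1 ≅ Z.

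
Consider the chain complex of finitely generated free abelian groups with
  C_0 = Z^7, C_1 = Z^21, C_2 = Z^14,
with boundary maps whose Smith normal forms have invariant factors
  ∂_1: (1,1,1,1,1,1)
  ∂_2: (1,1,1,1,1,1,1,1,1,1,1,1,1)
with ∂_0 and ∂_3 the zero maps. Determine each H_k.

H_0: b_0 = 7 − 0 − 6 = 1; torsion from ∂_1 factors > 1: none. So H_0 ≅ Z.
H_1: b_1 = 21 − 6 − 13 = 2; torsion from ∂_2 factors > 1: none. So H_1 ≅ Z^2.
H_2: b_2 = 14 − 13 − 0 = 1; torsion from ∂_3 factors > 1: none. So H_2 ≅ Z.

H_0 ≅ Z,  H_1 ≅ Z^2,  H_2 ≅ Z.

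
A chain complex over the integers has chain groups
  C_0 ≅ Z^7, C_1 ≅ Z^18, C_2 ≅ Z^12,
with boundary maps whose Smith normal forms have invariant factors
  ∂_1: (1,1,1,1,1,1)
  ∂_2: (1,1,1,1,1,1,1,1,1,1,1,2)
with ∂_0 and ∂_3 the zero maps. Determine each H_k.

H_0: b_0 = 7 − 0 − 6 = 1; torsion from ∂_1 factors > 1: none. So H_0 ≅ Z.
H_1: b_1 = 18 − 6 − 12 = 0; torsion from ∂_2 factors > 1: [2]. So H_1 ≅ Z/2.
H_2: b_2 = 12 − 12 − 0 = 0; torsion from ∂_3 factors > 1: none. So H_2 ≅ 0.

H_0 ≅ Z,  H_1 ≅ Z/2,  H_2 = 0.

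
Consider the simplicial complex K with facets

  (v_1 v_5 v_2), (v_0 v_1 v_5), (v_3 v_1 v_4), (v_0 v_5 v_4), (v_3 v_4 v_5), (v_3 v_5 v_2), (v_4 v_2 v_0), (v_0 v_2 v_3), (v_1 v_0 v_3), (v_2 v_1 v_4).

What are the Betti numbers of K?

Order the vertices as v_0 < v_1 < v_2 < v_3 < v_4 < v_5. Listing each simplex with vertices in this order, K has dimension 2 with simplices:

  0-simplices (6): [v_0], [v_1], [v_2], [v_3], [v_4], [v_5]
  1-simplices (15): (15 of them)
  2-simplices (10): [v_0,v_1,v_3], [v_0,v_1,v_5], [v_0,v_2,v_3], [v_0,v_2,v_4], [v_0,v_4,v_5], [v_1,v_2,v_4], [v_1,v_2,v_5], [v_1,v_3,v_4], [v_2,v_3,v_5], [v_3,v_4,v_5]

giving chain groups C_0 ≅ Z^6, C_1 ≅ Z^15, C_2 ≅ Z^10.

The boundary map ∂_1: C_1 → C_0 sends each edge [p,q] (with p < q) to q − p.
As a 6×15 matrix over Z this has rank 5, with invariant factors (1,1,1,1,1).

∂_2: C_2 → C_1 maps a triangle to the signed sum of its edges. For instance
  ∂[v_1,v_2,v_4] = [v_2,v_4] − [v_1,v_4] + [v_1,v_2],
  ∂[v_0,v_4,v_5] = [v_4,v_5] − [v_0,v_5] + [v_0,v_4].
As a 15×10 matrix over Z this has rank 10, with invariant factors (1,1,1,1,1,1,1,1,1,2).

From H_k ≅ ker(∂_k) / im(∂_{k+1}) we obtain:

  H_0: rank C_0 − rank ∂_1 = 6 − 5 = 1, and the invariant factors of ∂_1 are all 1, so H_0 = Z.
  H_1: rank ker ∂_1 − rank ∂_2 = (15 − 5) − 10 = 0, and ∂_2 has invariant factor 2 > 1, so H_1 = Z/2.
  H_2: rank ker ∂_2 − rank ∂_3 = (10 − 10) − 0 = 0, and there is no ∂_3, so H_2 = 0.

Hence the Betti numbers are b_0 = 1, b_1 = 0, b_2 = 0.

b_0 = 1, b_1 = 0, b_2 = 0.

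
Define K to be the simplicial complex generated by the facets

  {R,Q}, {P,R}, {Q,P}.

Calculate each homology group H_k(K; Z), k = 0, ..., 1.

H_0 = Z,  H_1 = Z.

Take the total order P < Q < R on the vertex set. Then K (dimension 1) consists of the simplices:

  0-simplices (3): P, Q, R
  1-simplices (3): PQ, PR, QR

so the chain groups are C_0 ≅ Z^3, C_1 ≅ Z^3.

Boundary ∂_1: C_1 → C_0 is given by ∂[p,q] = [q] − [p]. For instance
  ∂PR = R − P.
The resulting 3×3 matrix has rank 2, and its Smith normal form has invariant factors (1,1).

Now H_k = ker ∂_k / im ∂_{k+1}, so:

  H_0: rank C_0 − rank ∂_1 = 3 − 2 = 1, and the invariant factors of ∂_1 are all 1, so H_0 ≅ Z.
  H_1: rank ker ∂_1 − rank ∂_2 = (3 − 2) − 0 = 1, and there is no ∂_2, so H_1 ≅ Z.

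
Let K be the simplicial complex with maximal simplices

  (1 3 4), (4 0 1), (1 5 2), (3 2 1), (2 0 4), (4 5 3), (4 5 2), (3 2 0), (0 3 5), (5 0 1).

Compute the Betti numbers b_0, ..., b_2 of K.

We work with the vertex ordering 0 < 1 < 2 < 3 < 4 < 5. The simplices of K, each written with vertices in increasing order, are:

  0-simplices (6): [0], [1], [2], [3], [4], [5]
  1-simplices (15): [0,1], [0,2], [0,3], [0,4], [0,5], [1,2], [1,3], [1,4], [1,5], [2,3], [2,4], [2,5], [3,4], [3,5], [4,5]
  2-simplices (10): [0,1,4], [0,1,5], [0,2,3], [0,2,4], [0,3,5], [1,2,3], [1,2,5], [1,3,4], [2,4,5], [3,4,5]

Hence C_0 ≅ Z^6, C_1 ≅ Z^15, C_2 ≅ Z^10.

Boundary ∂_1: C_1 → C_0 sends each edge [p,q] (with p < q) to q − p.
As a 6×15 matrix over Z this has rank 5, with invariant factors (1,1,1,1,1).

The boundary map ∂_2: C_2 → C_1 acts by ∂[p,q,r] = [q,r] − [p,r] + [p,q]. For instance
  ∂[0,1,5] = [1,5] − [0,5] + [0,1],
  ∂[0,2,3] = [2,3] − [0,3] + [0,2].
This gives a 15×10 integer matrix of rank 10; reducing to Smith normal form yields diagonal entries (1,1,1,1,1,1,1,1,1,2).

From H_k ≅ ker(∂_k) / im(∂_{k+1}) we obtain:

  H_0: rank C_0 − rank ∂_1 = 6 − 5 = 1, and the invariant factors of ∂_1 are all 1, so H_0 = Z.
  H_1: rank ker ∂_1 − rank ∂_2 = (15 − 5) − 10 = 0, and ∂_2 has invariant factor 2 > 1, so H_1 = Z_2.
  H_2: rank ker ∂_2 − rank ∂_3 = (10 − 10) − 0 = 0, and there is no ∂_3, so H_2 = 0.

(K is a triangulation of the real projective plane RP^2.)

Hence the Betti numbers are b_0 = 1, b_1 = 0, b_2 = 0.

b_0 = 1, b_1 = 0, b_2 = 0.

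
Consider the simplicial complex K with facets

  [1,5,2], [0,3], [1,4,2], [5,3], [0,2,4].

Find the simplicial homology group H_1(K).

Order the vertices as 0 < 1 < 2 < 3 < 4 < 5. Listing each simplex with vertices in this order, K has dimension 2 with simplices:

  0-simplices (6): [0], [1], [2], [3], [4], [5]
  1-simplices (9): [0,2], [0,3], [0,4], [1,2], [1,4], [1,5], [2,4], [2,5], [3,5]
  2-simplices (3): [0,2,4], [1,2,4], [1,2,5]

so the chain groups are C_0 ≅ Z^6, C_1 ≅ Z^9, C_2 ≅ Z^3.

Boundary ∂_1: C_1 → C_0 is given by ∂[p,q] = [q] − [p]. For instance
  ∂[0,4] = [4] − [0].
The resulting 6×9 matrix has rank 5, and its Smith normal form has invariant factors (1,1,1,1,1).

The boundary map ∂_2: C_2 → C_1 sends each 2-simplex [p,q,r] to [q,r] − [p,r] + [p,q]. For instance
  ∂[0,2,4] = [2,4] − [0,4] + [0,2],
  ∂[1,2,4] = [2,4] − [1,4] + [1,2].
The resulting 9×3 matrix has rank 3, and its Smith normal form has invariant factors (1,1,1).

Now H_k = ker ∂_k / im ∂_{k+1}, so:

  H_1: rank ker ∂_1 − rank ∂_2 = (9 − 5) − 3 = 1, and the invariant factors of ∂_2 are all 1, so H_1 = Z.

H_1 = Z.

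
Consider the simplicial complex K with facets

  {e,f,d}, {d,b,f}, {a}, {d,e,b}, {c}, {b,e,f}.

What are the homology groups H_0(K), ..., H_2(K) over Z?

H_0 = Z^3,  H_1 = 0,  H_2 = Z.

We work with the vertex ordering a < b < c < d < e < f. The simplices of K, each written with vertices in increasing order, are:

  0-simplices (6): a, b, c, d, e, f
  1-simplices (6): bd, be, bf, de, df, ef
  2-simplices (4): bde, bdf, bef, def

so the chain groups are C_0 ≅ Z^6, C_1 ≅ Z^6, C_2 ≅ Z^4.

Boundary ∂_1: C_1 → C_0 sends each edge [p,q] (with p < q) to q − p. For instance
  ∂be = e − b.
The resulting 6×6 matrix has rank 3, and its Smith normal form has invariant factors (1,1,1).

Boundary ∂_2: C_2 → C_1 sends each 2-simplex [p,q,r] to [q,r] − [p,r] + [p,q]. For instance
  ∂bdf = df − bf + bd,
  ∂bde = de − be + bd.
The resulting 6×4 matrix has rank 3, and its Smith normal form has invariant factors (1,1,1).

Now H_k = ker ∂_k / im ∂_{k+1}, so:

  H_0: rank C_0 − rank ∂_1 = 6 − 3 = 3, and the invariant factors of ∂_1 are all 1, so H_0 ≅ Z^3.
  H_1: rank ker ∂_1 − rank ∂_2 = (6 − 3) − 3 = 0, and the invariant factors of ∂_2 are all 1, so H_1 ≅ 0.
  H_2: rank ker ∂_2 − rank ∂_3 = (4 − 3) − 0 = 1, and there is no ∂_3, so H_2 ≅ Z.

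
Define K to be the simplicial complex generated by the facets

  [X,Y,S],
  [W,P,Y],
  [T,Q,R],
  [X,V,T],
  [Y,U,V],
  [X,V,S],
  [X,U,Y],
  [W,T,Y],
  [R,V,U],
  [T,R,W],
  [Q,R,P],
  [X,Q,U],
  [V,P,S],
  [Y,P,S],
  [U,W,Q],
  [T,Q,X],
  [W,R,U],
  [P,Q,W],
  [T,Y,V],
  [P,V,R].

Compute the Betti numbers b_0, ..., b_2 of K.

Fix the vertex order P < Q < R < S < T < U < V < W < X < Y and write every simplex with vertices in increasing order. Then dim K = 2 and the simplices of K are:

  0-simplices (10): P, Q, R, S, T, U, V, W, X, Y
  1-simplices (30): PQ, PR, PS, PV, PW, PY, QR, QT, QU, QW, QX, RT, RU, RV, RW, SV, SX, SY, TV, TW, TX, TY, UV, UW, UX, UY, VX, VY, WY, XY
  2-simplices (20): PQR, PQW, PRV, PSV, PSY, PWY, QRT, QTX, QUW, QUX, RTW, RUV, RUW, SVX, SXY, TVX, TVY, TWY, UVY, UXY

so the chain groups are C_0 ≅ Z^10, C_1 ≅ Z^30, C_2 ≅ Z^20.

Boundary ∂_1: C_1 → C_0 is given by ∂[p,q] = [q] − [p]. For instance
  ∂RV = V − R.
This gives a 10×30 integer matrix of rank 9; reducing to Smith normal form yields diagonal entries (1,1,1,1,1,1,1,1,1).

Boundary ∂_2: C_2 → C_1 sends each 2-simplex [p,q,r] to [q,r] − [p,r] + [p,q]. For instance
  ∂PSV = SV − PV + PS,
  ∂UXY = XY − UY + UX.
The resulting 30×20 matrix has rank 20, and its Smith normal form has invariant factors (1,1,1,1,1,1,1,1,1,1,1,1,1,1,1,1,1,1,1,2).

Reading off H_k = ker ∂_k / im ∂_{k+1}:

  H_0: rank C_0 − rank ∂_1 = 10 − 9 = 1, and the invariant factors of ∂_1 are all 1, so H_0 ≅ Z.
  H_1: rank ker ∂_1 − rank ∂_2 = (30 − 9) − 20 = 1, and ∂_2 has invariant factor 2 > 1, so H_1 ≅ Z ⊕ Z/2Z.
  H_2: rank ker ∂_2 − rank ∂_3 = (20 − 20) − 0 = 0, and there is no ∂_3, so H_2 ≅ 0.

(K is a triangulation of the Klein bottle.)

Hence the Betti numbers are b_0 = 1, b_1 = 1, b_2 = 0.

b_0 = 1, b_1 = 1, b_2 = 0.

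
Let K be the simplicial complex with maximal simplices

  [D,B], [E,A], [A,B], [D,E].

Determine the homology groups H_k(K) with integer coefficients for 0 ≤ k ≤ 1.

Fix the vertex order A < B < D < E and write every simplex with vertices in increasing order. Then dim K = 1 and the simplices of K are:

  0-simplices (4): A, B, D, E
  1-simplices (4): AB, AE, BD, DE

giving chain groups C_0 ≅ Z^4, C_1 ≅ Z^4.

The boundary map ∂_1: C_1 → C_0 maps an edge to its endpoints' difference, ∂[p,q] = q − p. For instance
  ∂DE = E − D.
The resulting 4×4 matrix has rank 3, and its Smith normal form has invariant factors (1,1,1).

Now H_k = ker ∂_k / im ∂_{k+1}, so:

  H_0: rank C_0 − rank ∂_1 = 4 − 3 = 1, and the invariant factors of ∂_1 are all 1, so H_0 = Z.
  H_1: rank ker ∂_1 − rank ∂_2 = (4 − 3) − 0 = 1, and there is no ∂_2, so H_1 = Z.

H_0 = Z,  H_1 = Z.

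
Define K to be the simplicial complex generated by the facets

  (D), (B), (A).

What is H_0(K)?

H_0 ≅ Z^3.

Fix the vertex order A < B < D and write every simplex with vertices in increasing order. Then dim K = 0 and the simplices of K are:

  0-simplices (3): A, B, D

Hence C_0 ≅ Z^3.

From H_k ≅ ker(∂_k) / im(∂_{k+1}) we obtain:

  H_0: rank C_0 − rank ∂_1 = 3 − 0 = 3, and there is no ∂_1, so H_0 ≅ Z^3.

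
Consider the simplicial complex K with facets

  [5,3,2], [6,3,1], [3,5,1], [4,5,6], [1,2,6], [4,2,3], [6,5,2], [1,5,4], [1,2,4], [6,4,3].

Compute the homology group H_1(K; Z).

We work with the vertex ordering 1 < 2 < 3 < 4 < 5 < 6. The simplices of K, each written with vertices in increasing order, are:

  0-simplices (6): [1], [2], [3], [4], [5], [6]
  1-simplices (15): [1,2], [1,3], [1,4], [1,5], [1,6], [2,3], [2,4], [2,5], [2,6], [3,4], [3,5], [3,6], [4,5], [4,6], [5,6]
  2-simplices (10): [1,2,4], [1,2,6], [1,3,5], [1,3,6], [1,4,5], [2,3,4], [2,3,5], [2,5,6], [3,4,6], [4,5,6]

Hence C_0 ≅ Z^6, C_1 ≅ Z^15, C_2 ≅ Z^10.

∂_1: C_1 → C_0 is given by ∂[p,q] = [q] − [p]. For instance
  ∂[2,3] = [3] − [2].
This gives a 6×15 integer matrix of rank 5; reducing to Smith normal form yields diagonal entries (1,1,1,1,1).

Boundary ∂_2: C_2 → C_1 maps a triangle to the signed sum of its edges. For instance
  ∂[1,2,6] = [2,6] − [1,6] + [1,2],
  ∂[2,3,4] = [3,4] − [2,4] + [2,3].
The 15×10 boundary matrix has rank 10 and Smith normal form diag(1,1,1,1,1,1,1,1,1,2).

From H_k ≅ ker(∂_k) / im(∂_{k+1}) we obtain:

  H_1: rank ker ∂_1 − rank ∂_2 = (15 − 5) − 10 = 0, and ∂_2 has invariant factor 2 > 1, so H_1 = Z/2.

(K is a triangulation of the real projective plane RP^2.)

H_1 ≅ Z/2.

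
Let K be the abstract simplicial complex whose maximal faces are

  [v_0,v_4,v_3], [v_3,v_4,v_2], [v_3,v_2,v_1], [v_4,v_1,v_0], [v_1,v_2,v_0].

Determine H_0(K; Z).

Take the total order v_0 < v_1 < v_2 < v_3 < v_4 on the vertex set. Then K (dimension 2) consists of the simplices:

  0-simplices (5): [v_0], [v_1], [v_2], [v_3], [v_4]
  1-simplices (10): [v_0,v_1], [v_0,v_2], [v_0,v_3], [v_0,v_4], [v_1,v_2], [v_1,v_3], [v_1,v_4], [v_2,v_3], [v_2,v_4], [v_3,v_4]
  2-simplices (5): [v_0,v_1,v_2], [v_0,v_1,v_4], [v_0,v_3,v_4], [v_1,v_2,v_3], [v_2,v_3,v_4]

so the chain groups are C_0 ≅ Z^5, C_1 ≅ Z^10, C_2 ≅ Z^5.

Boundary ∂_1: C_1 → C_0 sends each edge [p,q] (with p < q) to q − p.
The 5×10 boundary matrix has rank 4 and Smith normal form diag(1,1,1,1).

The boundary map ∂_2: C_2 → C_1 acts by ∂[p,q,r] = [q,r] − [p,r] + [p,q]. For instance
  ∂[v_0,v_3,v_4] = [v_3,v_4] − [v_0,v_4] + [v_0,v_3],
  ∂[v_2,v_3,v_4] = [v_3,v_4] − [v_2,v_4] + [v_2,v_3].
This gives a 10×5 integer matrix of rank 5; reducing to Smith normal form yields diagonal entries (1,1,1,1,1).

Now H_k = ker ∂_k / im ∂_{k+1}, so:

  H_0: rank C_0 − rank ∂_1 = 5 − 4 = 1, and the invariant factors of ∂_1 are all 1, so H_0 ≅ Z.

H_0 = Z.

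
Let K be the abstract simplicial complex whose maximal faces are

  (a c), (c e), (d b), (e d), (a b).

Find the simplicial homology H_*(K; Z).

H_0 = Z,  H_1 = Z.

Fix the vertex order a < b < c < d < e and write every simplex with vertices in increasing order. Then dim K = 1 and the simplices of K are:

  0-simplices (5): a, b, c, d, e
  1-simplices (5): ab, ac, bd, ce, de

so the chain groups are C_0 ≅ Z^5, C_1 ≅ Z^5.

∂_1: C_1 → C_0 sends each edge [p,q] (with p < q) to q − p. For instance
  ∂ac = c − a.
The resulting 5×5 matrix has rank 4, and its Smith normal form has invariant factors (1,1,1,1).

Reading off H_k = ker ∂_k / im ∂_{k+1}:

  H_0: rank C_0 − rank ∂_1 = 5 − 4 = 1, and the invariant factors of ∂_1 are all 1, so H_0 ≅ Z.
  H_1: rank ker ∂_1 − rank ∂_2 = (5 − 4) − 0 = 1, and there is no ∂_2, so H_1 ≅ Z.

(K is a triangulation of the circle S^1.)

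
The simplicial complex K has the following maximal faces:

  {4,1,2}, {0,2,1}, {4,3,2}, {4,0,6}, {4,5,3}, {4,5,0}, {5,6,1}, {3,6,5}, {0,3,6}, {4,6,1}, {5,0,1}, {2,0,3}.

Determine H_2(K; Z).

Fix the vertex order 0 < 1 < 2 < 3 < 4 < 5 < 6 and write every simplex with vertices in increasing order. Then dim K = 2 and the simplices of K are:

  0-simplices (7): [0], [1], [2], [3], [4], [5], [6]
  1-simplices (18): [0,1], [0,2], [0,3], [0,4], [0,5], [0,6], [1,2], [1,4], [1,5], [1,6], [2,3], [2,4], [3,4], [3,5], [3,6], [4,5], [4,6], [5,6]
  2-simplices (12): [0,1,2], [0,1,5], [0,2,3], [0,3,6], [0,4,5], [0,4,6], [1,2,4], [1,4,6], [1,5,6], [2,3,4], [3,4,5], [3,5,6]

so the chain groups are C_0 ≅ Z^7, C_1 ≅ Z^18, C_2 ≅ Z^12.

Boundary ∂_1: C_1 → C_0 sends each edge [p,q] (with p < q) to q − p. For instance
  ∂[0,6] = [6] − [0].
The resulting 7×18 matrix has rank 6, and its Smith normal form has invariant factors (1,1,1,1,1,1).

Boundary ∂_2: C_2 → C_1 acts by ∂[p,q,r] = [q,r] − [p,r] + [p,q]. For instance
  ∂[1,5,6] = [5,6] − [1,6] + [1,5],
  ∂[0,4,5] = [4,5] − [0,5] + [0,4].
As a 18×12 matrix over Z this has rank 12, with invariant factors (1,1,1,1,1,1,1,1,1,1,1,2).

Computing H_k = (kernel of ∂_k) / (image of ∂_{k+1}):

  H_2: rank ker ∂_2 − rank ∂_3 = (12 − 12) − 0 = 0, and there is no ∂_3, so H_2 = 0.

H_2 ≅ 0.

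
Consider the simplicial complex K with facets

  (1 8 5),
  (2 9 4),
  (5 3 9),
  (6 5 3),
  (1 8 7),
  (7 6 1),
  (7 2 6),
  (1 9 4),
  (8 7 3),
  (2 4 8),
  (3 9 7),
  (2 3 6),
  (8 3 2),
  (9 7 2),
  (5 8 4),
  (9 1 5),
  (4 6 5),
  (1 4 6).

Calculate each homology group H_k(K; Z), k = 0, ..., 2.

H_0 = Z,  H_1 = Z × Z/2,  H_2 = 0.

Take the total order 1 < 2 < 3 < 4 < 5 < 6 < 7 < 8 < 9 on the vertex set. Then K (dimension 2) consists of the simplices:

  0-simplices (9): [1], [2], [3], [4], [5], [6], [7], [8], [9]
  1-simplices (27): (27 of them)
  2-simplices (18): [1,4,6], [1,4,9], [1,5,8], [1,5,9], [1,6,7], [1,7,8], [2,3,6], [2,3,8], [2,4,8], [2,4,9], [2,6,7], [2,7,9], [3,5,6], [3,5,9], [3,7,8], [3,7,9], [4,5,6], [4,5,8]

so the chain groups are C_0 ≅ Z^9, C_1 ≅ Z^27, C_2 ≅ Z^18.

∂_1: C_1 → C_0 is given by ∂[p,q] = [q] − [p]. For instance
  ∂[1,8] = [8] − [1].
The 9×27 boundary matrix has rank 8 and Smith normal form diag(1,1,1,1,1,1,1,1).

∂_2: C_2 → C_1 maps a triangle to the signed sum of its edges. For instance
  ∂[3,5,9] = [5,9] − [3,9] + [3,5],
  ∂[1,7,8] = [7,8] − [1,8] + [1,7].
As a 27×18 matrix over Z this has rank 18, with invariant factors (1,1,1,1,1,1,1,1,1,1,1,1,1,1,1,1,1,2).

From H_k ≅ ker(∂_k) / im(∂_{k+1}) we obtain:

  H_0: rank C_0 − rank ∂_1 = 9 − 8 = 1, and the invariant factors of ∂_1 are all 1, so H_0 = Z.
  H_1: rank ker ∂_1 − rank ∂_2 = (27 − 8) − 18 = 1, and ∂_2 has invariant factor 2 > 1, so H_1 = Z × Z/2.
  H_2: rank ker ∂_2 − rank ∂_3 = (18 − 18) − 0 = 0, and there is no ∂_3, so H_2 = 0.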